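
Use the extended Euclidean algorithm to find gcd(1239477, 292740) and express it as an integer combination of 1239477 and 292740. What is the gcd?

Repeated division:
1239477 = 4·292740 + 68517
292740 = 4·68517 + 18672
68517 = 3·18672 + 12501
18672 = 1·12501 + 6171
12501 = 2·6171 + 159
6171 = 38·159 + 129
159 = 1·129 + 30
129 = 4·30 + 9
30 = 3·9 + 3
9 = 3·3 + 0
gcd(1239477, 292740) = 3.
Back-substituting:
3 = 30 − 3·9
3 = −3·129 + 13·30
3 = 13·159 − 16·129
3 = −16·6171 + 621·159
3 = 621·12501 − 1258·6171
3 = −1258·18672 + 1879·12501
3 = 1879·68517 − 6895·18672
3 = −6895·292740 + 29459·68517
3 = 29459·1239477 − 124731·292740
So 3 = (29459)·1239477 + (-124731)·292740.

3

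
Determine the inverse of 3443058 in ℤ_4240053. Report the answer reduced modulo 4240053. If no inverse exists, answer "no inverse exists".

Compute gcd(3443058, 4240053):
4240053 = 1×3443058 + 796995
3443058 = 4×796995 + 255078
796995 = 3×255078 + 31761
255078 = 8×31761 + 990
31761 = 32×990 + 81
990 = 12×81 + 18
81 = 4×18 + 9
18 = 2×9 + 0
The gcd is 9, not 1, hence no inverse exists.

no inverse exists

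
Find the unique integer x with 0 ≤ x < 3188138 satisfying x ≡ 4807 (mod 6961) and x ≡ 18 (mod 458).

Write x = 4807 + 6961·k. Then 6961·k ≡ 18 − 4807 ≡ 249 (mod 458).
Need 6961⁻¹ mod 458. Extended Euclid on (458, 91):
458 = 5*91 + 3
91 = 30*3 + 1
3 = 3*1 + 0
Back-substitute:
1 = 91 − 30·3
1 = −30·458 + 151·91
6961⁻¹ ≡ 151 (mod 458), so k ≡ 151·249 ≡ 43 (mod 458).
x = 4807 + 6961·43 = 304130.

304130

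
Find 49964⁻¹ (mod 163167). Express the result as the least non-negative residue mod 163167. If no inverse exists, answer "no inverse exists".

Apply the Euclidean algorithm to 163167 and 49964:
163167 = 3*49964 + 13275
49964 = 3*13275 + 10139
13275 = 1*10139 + 3136
10139 = 3*3136 + 731
3136 = 4*731 + 212
731 = 3*212 + 95
212 = 2*95 + 22
95 = 4*22 + 7
22 = 3*7 + 1
7 = 7*1 + 0
The gcd is 1. Working backward:
1 = 22 − 3·7
1 = −3·95 + 13·22
1 = 13·212 − 29·95
1 = −29·731 + 100·212
1 = 100·3136 − 429·731
1 = −429·10139 + 1387·3136
1 = 1387·13275 − 1816·10139
1 = −1816·49964 + 6835·13275
1 = 6835·163167 − 22321·49964
So 49964·(-22321) ≡ 1 (mod 163167), and -22321 ≡ 140846 (mod 163167).

140846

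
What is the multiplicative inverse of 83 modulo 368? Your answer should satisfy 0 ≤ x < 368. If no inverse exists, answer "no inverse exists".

235

Apply the Euclidean algorithm to 368 and 83:
368 = 4*83 + 36
83 = 2*36 + 11
36 = 3*11 + 3
11 = 3*3 + 2
3 = 1*2 + 1
2 = 2*1 + 0
gcd = 1, so the inverse exists. Back-substitute:
1 = 3 − 2
1 = −11 + 4·3
1 = 4·36 − 13·11
1 = −13·83 + 30·36
1 = 30·368 − 133·83
Thus 83·(-133) ≡ 1 (mod 368); reducing, -133 mod 368 = 235.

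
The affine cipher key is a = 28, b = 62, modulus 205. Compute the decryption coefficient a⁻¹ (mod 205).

Run Euclid on (205, 28):
205 = 7*28 + 9
28 = 3*9 + 1
9 = 9*1 + 0
gcd = 1, so the inverse exists. Back-substitute:
1 = 28 − 3·9
1 = −3·205 + 22·28
So 28·22 ≡ 1 (mod 205).

22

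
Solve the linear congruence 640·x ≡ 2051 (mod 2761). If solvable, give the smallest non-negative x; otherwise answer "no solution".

646

First find gcd(640, 2761):
2761 = 4·640 + 201
640 = 3·201 + 37
201 = 5·37 + 16
37 = 2·16 + 5
16 = 3·5 + 1
5 = 5·1 + 0
gcd = 1, so a unique solution mod 2761 exists.
Back-substitute for the Bézout coefficients:
1 = 16 − 3·5
1 = −3·37 + 7·16
1 = 7·201 − 38·37
1 = −38·640 + 121·201
1 = 121·2761 − 522·640
So 640·(-522) ≡ 1 (mod 2761), giving 640⁻¹ ≡ 2239.
x ≡ 640⁻¹·2051 ≡ 2239·2051 ≡ 646 (mod 2761).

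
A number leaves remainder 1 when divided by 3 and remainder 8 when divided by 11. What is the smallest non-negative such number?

19

Write x = 1 + 3·k. Then 3·k ≡ 8 − 1 ≡ 7 (mod 11).
Need 3⁻¹ mod 11. Extended Euclid on (11, 3):
11 = 3*3 + 2
3 = 1*2 + 1
2 = 2*1 + 0
Back-substitute:
1 = 3 − 2
1 = −11 + 4·3
3⁻¹ ≡ 4 (mod 11), so k ≡ 4·7 ≡ 6 (mod 11).
x = 1 + 3·6 = 19.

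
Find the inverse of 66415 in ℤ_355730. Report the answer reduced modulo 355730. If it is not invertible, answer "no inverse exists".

Euclidean algorithm on 355730, 66415:
355730 = 5×66415 + 23655
66415 = 2×23655 + 19105
23655 = 1×19105 + 4550
19105 = 4×4550 + 905
4550 = 5×905 + 25
905 = 36×25 + 5
25 = 5×5 + 0
gcd(66415, 355730) = 5 ≠ 1, so 66415 has no multiplicative inverse modulo 355730.

no inverse exists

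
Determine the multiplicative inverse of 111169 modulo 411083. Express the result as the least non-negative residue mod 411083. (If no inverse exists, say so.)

92464

Apply the Euclidean algorithm to 411083 and 111169:
411083 = 3×111169 + 77576
111169 = 1×77576 + 33593
77576 = 2×33593 + 10390
33593 = 3×10390 + 2423
10390 = 4×2423 + 698
2423 = 3×698 + 329
698 = 2×329 + 40
329 = 8×40 + 9
40 = 4×9 + 4
9 = 2×4 + 1
4 = 4×1 + 0
The gcd is 1. Working backward:
1 = 9 − 2·4
1 = −2·40 + 9·9
1 = 9·329 − 74·40
1 = −74·698 + 157·329
1 = 157·2423 − 545·698
1 = −545·10390 + 2337·2423
1 = 2337·33593 − 7556·10390
1 = −7556·77576 + 17449·33593
1 = 17449·111169 − 25005·77576
1 = −25005·411083 + 92464·111169
So 111169·92464 ≡ 1 (mod 411083).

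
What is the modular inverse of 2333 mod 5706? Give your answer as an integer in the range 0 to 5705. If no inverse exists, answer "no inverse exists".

203

Extended Euclidean algorithm:
5706 = 2*2333 + 1040
2333 = 2*1040 + 253
1040 = 4*253 + 28
253 = 9*28 + 1
28 = 28*1 + 0
Since gcd(2333, 5706) = 1, back-substitute to write 1 as a combination:
1 = 253 − 9·28
1 = −9·1040 + 37·253
1 = 37·2333 − 83·1040
1 = −83·5706 + 203·2333
So 2333·203 ≡ 1 (mod 5706).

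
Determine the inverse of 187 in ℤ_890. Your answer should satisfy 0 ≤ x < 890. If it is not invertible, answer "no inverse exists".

gcd(890, 187) by repeated division:
890 = 4*187 + 142
187 = 1*142 + 45
142 = 3*45 + 7
45 = 6*7 + 3
7 = 2*3 + 1
3 = 3*1 + 0
gcd = 1, so the inverse exists. Back-substitute:
1 = 7 − 2·3
1 = −2·45 + 13·7
1 = 13·142 − 41·45
1 = −41·187 + 54·142
1 = 54·890 − 257·187
Hence 187⁻¹ ≡ -257 ≡ 633 (mod 890).

633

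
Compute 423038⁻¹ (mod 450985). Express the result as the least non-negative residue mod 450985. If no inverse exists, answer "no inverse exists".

268732

Extended Euclidean algorithm:
450985 = 1·423038 + 27947
423038 = 15·27947 + 3833
27947 = 7·3833 + 1116
3833 = 3·1116 + 485
1116 = 2·485 + 146
485 = 3·146 + 47
146 = 3·47 + 5
47 = 9·5 + 2
5 = 2·2 + 1
2 = 2·1 + 0
Since gcd(423038, 450985) = 1, back-substitute to write 1 as a combination:
1 = 5 − 2·2
1 = −2·47 + 19·5
1 = 19·146 − 59·47
1 = −59·485 + 196·146
1 = 196·1116 − 451·485
1 = −451·3833 + 1549·1116
1 = 1549·27947 − 11294·3833
1 = −11294·423038 + 170959·27947
1 = 170959·450985 − 182253·423038
Thus 423038·(-182253) ≡ 1 (mod 450985); reducing, -182253 mod 450985 = 268732.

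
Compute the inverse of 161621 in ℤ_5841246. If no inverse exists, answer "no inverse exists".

Run Euclid on (5841246, 161621):
5841246 = 36·161621 + 22890
161621 = 7·22890 + 1391
22890 = 16·1391 + 634
1391 = 2·634 + 123
634 = 5·123 + 19
123 = 6·19 + 9
19 = 2·9 + 1
9 = 9·1 + 0
The gcd is 1. Working backward:
1 = 19 − 2·9
1 = −2·123 + 13·19
1 = 13·634 − 67·123
1 = −67·1391 + 147·634
1 = 147·22890 − 2419·1391
1 = −2419·161621 + 17080·22890
1 = 17080·5841246 − 617299·161621
So 161621·(-617299) ≡ 1 (mod 5841246), and -617299 ≡ 5223947 (mod 5841246).

5223947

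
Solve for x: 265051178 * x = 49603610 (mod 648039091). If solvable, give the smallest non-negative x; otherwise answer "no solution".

First find gcd(265051178, 648039091):
648039091 = 2*265051178 + 117936735
265051178 = 2*117936735 + 29177708
117936735 = 4*29177708 + 1225903
29177708 = 23*1225903 + 981939
1225903 = 1*981939 + 243964
981939 = 4*243964 + 6083
243964 = 40*6083 + 644
6083 = 9*644 + 287
644 = 2*287 + 70
287 = 4*70 + 7
70 = 10*7 + 0
gcd = 7 and 7 | 49603610, so solutions exist. Divide through by 7: 37864454x ≡ 7086230 (mod 92577013).
Now find 37864454⁻¹ mod 92577013:
92577013 = 2*37864454 + 16848105
37864454 = 2*16848105 + 4168244
16848105 = 4*4168244 + 175129
4168244 = 23*175129 + 140277
175129 = 1*140277 + 34852
140277 = 4*34852 + 869
34852 = 40*869 + 92
869 = 9*92 + 41
92 = 2*41 + 10
41 = 4*10 + 1
10 = 10*1 + 0
Back-substitute:
1 = 41 − 4·10
1 = −4·92 + 9·41
1 = 9·869 − 85·92
1 = −85·34852 + 3409·869
1 = 3409·140277 − 13721·34852
1 = −13721·175129 + 17130·140277
1 = 17130·4168244 − 407711·175129
1 = −407711·16848105 + 1647974·4168244
1 = 1647974·37864454 − 3703659·16848105
1 = −3703659·92577013 + 9055292·37864454
So 37864454⁻¹ ≡ 9055292 (mod 92577013).
Then x ≡ 9055292·7086230 ≡ 69385483 (mod 92577013); the smallest non-negative solution is x = 69385483.

69385483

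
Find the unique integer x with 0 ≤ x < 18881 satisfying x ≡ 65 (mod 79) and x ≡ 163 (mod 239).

Write x = 65 + 79·k. Then 79·k ≡ 163 − 65 ≡ 98 (mod 239).
Need 79⁻¹ mod 239. Extended Euclid on (239, 79):
239 = 3·79 + 2
79 = 39·2 + 1
2 = 2·1 + 0
Back-substitute:
1 = 79 − 39·2
1 = −39·239 + 118·79
79⁻¹ ≡ 118 (mod 239), so k ≡ 118·98 ≡ 92 (mod 239).
x = 65 + 79·92 = 7333.

7333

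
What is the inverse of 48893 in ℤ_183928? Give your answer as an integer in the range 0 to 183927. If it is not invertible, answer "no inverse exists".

34293

Run Euclid on (183928, 48893):
183928 = 3×48893 + 37249
48893 = 1×37249 + 11644
37249 = 3×11644 + 2317
11644 = 5×2317 + 59
2317 = 39×59 + 16
59 = 3×16 + 11
16 = 1×11 + 5
11 = 2×5 + 1
5 = 5×1 + 0
gcd = 1, so the inverse exists. Back-substitute:
1 = 11 − 2·5
1 = −2·16 + 3·11
1 = 3·59 − 11·16
1 = −11·2317 + 432·59
1 = 432·11644 − 2171·2317
1 = −2171·37249 + 6945·11644
1 = 6945·48893 − 9116·37249
1 = −9116·183928 + 34293·48893
So 48893·34293 ≡ 1 (mod 183928).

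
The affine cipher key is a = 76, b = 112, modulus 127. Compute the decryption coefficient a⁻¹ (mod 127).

122

Run Euclid on (127, 76):
127 = 1·76 + 51
76 = 1·51 + 25
51 = 2·25 + 1
25 = 25·1 + 0
The gcd is 1. Working backward:
1 = 51 − 2·25
1 = −2·76 + 3·51
1 = 3·127 − 5·76
Thus 76·(-5) ≡ 1 (mod 127); reducing, -5 mod 127 = 122.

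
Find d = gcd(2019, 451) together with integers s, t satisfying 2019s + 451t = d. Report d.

Euclidean algorithm:
2019 = 4*451 + 215
451 = 2*215 + 21
215 = 10*21 + 5
21 = 4*5 + 1
5 = 5*1 + 0
gcd(2019, 451) = 1.
Express as a combination:
1 = 21 − 4·5
1 = −4·215 + 41·21
1 = 41·451 − 86·215
1 = −86·2019 + 385·451
So 1 = (-86)·2019 + (385)·451.

1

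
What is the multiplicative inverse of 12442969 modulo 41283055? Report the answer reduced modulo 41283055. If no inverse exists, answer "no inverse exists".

no inverse exists

Euclidean algorithm on 41283055, 12442969:
41283055 = 3·12442969 + 3954148
12442969 = 3·3954148 + 580525
3954148 = 6·580525 + 470998
580525 = 1·470998 + 109527
470998 = 4·109527 + 32890
109527 = 3·32890 + 10857
32890 = 3·10857 + 319
10857 = 34·319 + 11
319 = 29·11 + 0
The gcd is 11, not 1, hence no inverse exists.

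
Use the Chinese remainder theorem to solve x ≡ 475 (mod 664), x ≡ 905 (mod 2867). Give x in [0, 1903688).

1348395

Write x = 475 + 664·k. Then 664·k ≡ 905 − 475 ≡ 430 (mod 2867).
Need 664⁻¹ mod 2867. Extended Euclid on (2867, 664):
2867 = 4×664 + 211
664 = 3×211 + 31
211 = 6×31 + 25
31 = 1×25 + 6
25 = 4×6 + 1
6 = 6×1 + 0
Back-substitute:
1 = 25 − 4·6
1 = −4·31 + 5·25
1 = 5·211 − 34·31
1 = −34·664 + 107·211
1 = 107·2867 − 462·664
664⁻¹ ≡ 2405 (mod 2867), so k ≡ 2405·430 ≡ 2030 (mod 2867).
x = 475 + 664·2030 = 1348395.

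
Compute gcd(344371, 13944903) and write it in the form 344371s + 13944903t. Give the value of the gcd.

1

Euclidean algorithm:
13944903 = 40×344371 + 170063
344371 = 2×170063 + 4245
170063 = 40×4245 + 263
4245 = 16×263 + 37
263 = 7×37 + 4
37 = 9×4 + 1
4 = 4×1 + 0
gcd(344371, 13944903) = 1.
Back-substituting:
1 = 37 − 9·4
1 = −9·263 + 64·37
1 = 64·4245 − 1033·263
1 = −1033·170063 + 41384·4245
1 = 41384·344371 − 83801·170063
1 = −83801·13944903 + 3393424·344371
So 1 = (-83801)·13944903 + (3393424)·344371.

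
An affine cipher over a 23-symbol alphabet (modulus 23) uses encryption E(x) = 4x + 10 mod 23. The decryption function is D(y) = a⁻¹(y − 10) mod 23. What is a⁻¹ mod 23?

6

Apply the Euclidean algorithm to 23 and 4:
23 = 5·4 + 3
4 = 1·3 + 1
3 = 3·1 + 0
The gcd is 1. Working backward:
1 = 4 − 3
1 = −23 + 6·4
So 4·6 ≡ 1 (mod 23).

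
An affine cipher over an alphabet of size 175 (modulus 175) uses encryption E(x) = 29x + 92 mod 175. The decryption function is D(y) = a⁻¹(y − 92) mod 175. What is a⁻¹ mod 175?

Run Euclid on (175, 29):
175 = 6·29 + 1
29 = 29·1 + 0
Since gcd(29, 175) = 1, back-substitute to write 1 as a combination:
1 = 175 − 6·29
So 29·(-6) ≡ 1 (mod 175), and -6 ≡ 169 (mod 175).

169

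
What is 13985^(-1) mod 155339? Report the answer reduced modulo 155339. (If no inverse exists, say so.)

105866

Apply the Euclidean algorithm to 155339 and 13985:
155339 = 11×13985 + 1504
13985 = 9×1504 + 449
1504 = 3×449 + 157
449 = 2×157 + 135
157 = 1×135 + 22
135 = 6×22 + 3
22 = 7×3 + 1
3 = 3×1 + 0
gcd = 1, so the inverse exists. Back-substitute:
1 = 22 − 7·3
1 = −7·135 + 43·22
1 = 43·157 − 50·135
1 = −50·449 + 143·157
1 = 143·1504 − 479·449
1 = −479·13985 + 4454·1504
1 = 4454·155339 − 49473·13985
Thus 13985·(-49473) ≡ 1 (mod 155339); reducing, -49473 mod 155339 = 105866.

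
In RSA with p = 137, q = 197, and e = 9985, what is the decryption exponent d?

φ(n) = (p−1)(q−1) = 136·196 = 26656.
Need d with 9985·d ≡ 1 (mod 26656). Apply the extended Euclidean algorithm:
26656 = 2*9985 + 6686
9985 = 1*6686 + 3299
6686 = 2*3299 + 88
3299 = 37*88 + 43
88 = 2*43 + 2
43 = 21*2 + 1
2 = 2*1 + 0
Back-substitute:
1 = 43 − 21·2
1 = −21·88 + 43·43
1 = 43·3299 − 1612·88
1 = −1612·6686 + 3267·3299
1 = 3267·9985 − 4879·6686
1 = −4879·26656 + 13025·9985
So 9985·13025 ≡ 1 (mod 26656), hence d = 13025.

13025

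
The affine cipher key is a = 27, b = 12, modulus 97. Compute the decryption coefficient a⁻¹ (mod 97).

18

Run Euclid on (97, 27):
97 = 3·27 + 16
27 = 1·16 + 11
16 = 1·11 + 5
11 = 2·5 + 1
5 = 5·1 + 0
gcd = 1, so the inverse exists. Back-substitute:
1 = 11 − 2·5
1 = −2·16 + 3·11
1 = 3·27 − 5·16
1 = −5·97 + 18·27
So 27·18 ≡ 1 (mod 97).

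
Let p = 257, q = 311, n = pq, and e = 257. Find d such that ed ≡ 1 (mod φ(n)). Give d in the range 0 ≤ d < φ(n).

φ(n) = (p−1)(q−1) = 256·310 = 79360.
Need d with 257·d ≡ 1 (mod 79360). Apply the extended Euclidean algorithm:
79360 = 308*257 + 204
257 = 1*204 + 53
204 = 3*53 + 45
53 = 1*45 + 8
45 = 5*8 + 5
8 = 1*5 + 3
5 = 1*3 + 2
3 = 1*2 + 1
2 = 2*1 + 0
Back-substitute:
1 = 3 − 2
1 = −5 + 2·3
1 = 2·8 − 3·5
1 = −3·45 + 17·8
1 = 17·53 − 20·45
1 = −20·204 + 77·53
1 = 77·257 − 97·204
1 = −97·79360 + 29953·257
So 257·29953 ≡ 1 (mod 79360), hence d = 29953.

29953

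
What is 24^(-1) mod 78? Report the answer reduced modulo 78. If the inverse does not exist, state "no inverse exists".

Euclidean algorithm on 78, 24:
78 = 3*24 + 6
24 = 4*6 + 0
gcd(24, 78) = 6 ≠ 1, so 24 has no multiplicative inverse modulo 78.

no inverse exists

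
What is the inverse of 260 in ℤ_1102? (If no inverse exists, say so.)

no inverse exists

Compute gcd(260, 1102):
1102 = 4×260 + 62
260 = 4×62 + 12
62 = 5×12 + 2
12 = 6×2 + 0
gcd(260, 1102) = 2 ≠ 1, so 260 has no multiplicative inverse modulo 1102.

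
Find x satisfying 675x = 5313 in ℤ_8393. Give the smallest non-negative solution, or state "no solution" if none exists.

3850

First find gcd(675, 8393):
8393 = 12*675 + 293
675 = 2*293 + 89
293 = 3*89 + 26
89 = 3*26 + 11
26 = 2*11 + 4
11 = 2*4 + 3
4 = 1*3 + 1
3 = 3*1 + 0
gcd = 1, so a unique solution mod 8393 exists.
Back-substitute for the Bézout coefficients:
1 = 4 − 3
1 = −11 + 3·4
1 = 3·26 − 7·11
1 = −7·89 + 24·26
1 = 24·293 − 79·89
1 = −79·675 + 182·293
1 = 182·8393 − 2263·675
So 675·(-2263) ≡ 1 (mod 8393), giving 675⁻¹ ≡ 6130.
x ≡ 675⁻¹·5313 ≡ 6130·5313 ≡ 3850 (mod 8393).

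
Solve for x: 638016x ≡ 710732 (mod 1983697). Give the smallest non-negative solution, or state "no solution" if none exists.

First find gcd(638016, 1983697):
1983697 = 3*638016 + 69649
638016 = 9*69649 + 11175
69649 = 6*11175 + 2599
11175 = 4*2599 + 779
2599 = 3*779 + 262
779 = 2*262 + 255
262 = 1*255 + 7
255 = 36*7 + 3
7 = 2*3 + 1
3 = 3*1 + 0
gcd = 1, so a unique solution mod 1983697 exists.
Back-substitute for the Bézout coefficients:
1 = 7 − 2·3
1 = −2·255 + 73·7
1 = 73·262 − 75·255
1 = −75·779 + 223·262
1 = 223·2599 − 744·779
1 = −744·11175 + 3199·2599
1 = 3199·69649 − 19938·11175
1 = −19938·638016 + 182641·69649
1 = 182641·1983697 − 567861·638016
So 638016·(-567861) ≡ 1 (mod 1983697), giving 638016⁻¹ ≡ 1415836.
x ≡ 638016⁻¹·710732 ≡ 1415836·710732 ≡ 56277 (mod 1983697).

56277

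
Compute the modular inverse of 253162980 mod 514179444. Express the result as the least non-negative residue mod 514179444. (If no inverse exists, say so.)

Euclidean algorithm on 514179444, 253162980:
514179444 = 2·253162980 + 7853484
253162980 = 32·7853484 + 1851492
7853484 = 4·1851492 + 447516
1851492 = 4·447516 + 61428
447516 = 7·61428 + 17520
61428 = 3·17520 + 8868
17520 = 1·8868 + 8652
8868 = 1·8652 + 216
8652 = 40·216 + 12
216 = 18·12 + 0
The gcd is 12, not 1, hence no inverse exists.

no inverse exists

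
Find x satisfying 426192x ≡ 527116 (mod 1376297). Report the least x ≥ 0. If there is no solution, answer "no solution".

gcd(426192, 1376297):
1376297 = 3*426192 + 97721
426192 = 4*97721 + 35308
97721 = 2*35308 + 27105
35308 = 1*27105 + 8203
27105 = 3*8203 + 2496
8203 = 3*2496 + 715
2496 = 3*715 + 351
715 = 2*351 + 13
351 = 27*13 + 0
gcd = 13, but 13 ∤ 527116, so the congruence has no solution.

no solution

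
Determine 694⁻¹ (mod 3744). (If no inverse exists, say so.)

Euclidean algorithm on 3744, 694:
3744 = 5·694 + 274
694 = 2·274 + 146
274 = 1·146 + 128
146 = 1·128 + 18
128 = 7·18 + 2
18 = 9·2 + 0
Since gcd = 2 > 1, 694 is not a unit mod 3744.

no inverse exists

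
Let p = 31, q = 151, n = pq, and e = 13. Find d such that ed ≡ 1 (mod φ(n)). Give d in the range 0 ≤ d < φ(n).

2077

φ(n) = (p−1)(q−1) = 30·150 = 4500.
Need d with 13·d ≡ 1 (mod 4500). Apply the extended Euclidean algorithm:
4500 = 346·13 + 2
13 = 6·2 + 1
2 = 2·1 + 0
Back-substitute:
1 = 13 − 6·2
1 = −6·4500 + 2077·13
So 13·2077 ≡ 1 (mod 4500), hence d = 2077.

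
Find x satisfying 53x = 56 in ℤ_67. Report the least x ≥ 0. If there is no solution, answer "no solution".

63

First find gcd(53, 67):
67 = 1×53 + 14
53 = 3×14 + 11
14 = 1×11 + 3
11 = 3×3 + 2
3 = 1×2 + 1
2 = 2×1 + 0
gcd = 1, so a unique solution mod 67 exists.
Back-substitute for the Bézout coefficients:
1 = 3 − 2
1 = −11 + 4·3
1 = 4·14 − 5·11
1 = −5·53 + 19·14
1 = 19·67 − 24·53
So 53·(-24) ≡ 1 (mod 67), giving 53⁻¹ ≡ 43.
x ≡ 53⁻¹·56 ≡ 43·56 ≡ 63 (mod 67).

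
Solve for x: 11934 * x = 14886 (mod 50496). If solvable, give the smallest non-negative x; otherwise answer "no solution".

509

First find gcd(11934, 50496):
50496 = 4·11934 + 2760
11934 = 4·2760 + 894
2760 = 3·894 + 78
894 = 11·78 + 36
78 = 2·36 + 6
36 = 6·6 + 0
gcd = 6 and 6 | 14886, so solutions exist. Divide through by 6: 1989x ≡ 2481 (mod 8416).
Now find 1989⁻¹ mod 8416:
8416 = 4×1989 + 460
1989 = 4×460 + 149
460 = 3×149 + 13
149 = 11×13 + 6
13 = 2×6 + 1
6 = 6×1 + 0
Back-substitute:
1 = 13 − 2·6
1 = −2·149 + 23·13
1 = 23·460 − 71·149
1 = −71·1989 + 307·460
1 = 307·8416 − 1299·1989
So 1989·(-1299) ≡ 1 (mod 8416), i.e. 1989⁻¹ ≡ 7117.
Then x ≡ 7117·2481 ≡ 509 (mod 8416); the smallest non-negative solution is x = 509.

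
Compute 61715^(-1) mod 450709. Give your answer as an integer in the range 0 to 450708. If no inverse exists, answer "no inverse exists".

401238

Apply the Euclidean algorithm to 450709 and 61715:
450709 = 7·61715 + 18704
61715 = 3·18704 + 5603
18704 = 3·5603 + 1895
5603 = 2·1895 + 1813
1895 = 1·1813 + 82
1813 = 22·82 + 9
82 = 9·9 + 1
9 = 9·1 + 0
Since gcd(61715, 450709) = 1, back-substitute to write 1 as a combination:
1 = 82 − 9·9
1 = −9·1813 + 199·82
1 = 199·1895 − 208·1813
1 = −208·5603 + 615·1895
1 = 615·18704 − 2053·5603
1 = −2053·61715 + 6774·18704
1 = 6774·450709 − 49471·61715
Hence 61715⁻¹ ≡ -49471 ≡ 401238 (mod 450709).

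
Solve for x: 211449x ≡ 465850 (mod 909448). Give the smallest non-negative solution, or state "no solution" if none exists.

First find gcd(211449, 909448):
909448 = 4×211449 + 63652
211449 = 3×63652 + 20493
63652 = 3×20493 + 2173
20493 = 9×2173 + 936
2173 = 2×936 + 301
936 = 3×301 + 33
301 = 9×33 + 4
33 = 8×4 + 1
4 = 4×1 + 0
gcd = 1, so a unique solution mod 909448 exists.
Back-substitute for the Bézout coefficients:
1 = 33 − 8·4
1 = −8·301 + 73·33
1 = 73·936 − 227·301
1 = −227·2173 + 527·936
1 = 527·20493 − 4970·2173
1 = −4970·63652 + 15437·20493
1 = 15437·211449 − 51281·63652
1 = −51281·909448 + 220561·211449
So 211449·(220561) ≡ 1 (mod 909448), giving 211449⁻¹ ≡ 220561.
x ≡ 211449⁻¹·465850 ≡ 220561·465850 ≡ 725706 (mod 909448).

725706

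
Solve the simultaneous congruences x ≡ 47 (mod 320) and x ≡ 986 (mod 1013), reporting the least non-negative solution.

Write x = 47 + 320·k. Then 320·k ≡ 986 − 47 ≡ 939 (mod 1013).
Need 320⁻¹ mod 1013. Extended Euclid on (1013, 320):
1013 = 3·320 + 53
320 = 6·53 + 2
53 = 26·2 + 1
2 = 2·1 + 0
Back-substitute:
1 = 53 − 26·2
1 = −26·320 + 157·53
1 = 157·1013 − 497·320
320⁻¹ ≡ 516 (mod 1013), so k ≡ 516·939 ≡ 310 (mod 1013).
x = 47 + 320·310 = 99247.

99247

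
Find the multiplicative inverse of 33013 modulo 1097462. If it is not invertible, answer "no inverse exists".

179381

Run Euclid on (1097462, 33013):
1097462 = 33*33013 + 8033
33013 = 4*8033 + 881
8033 = 9*881 + 104
881 = 8*104 + 49
104 = 2*49 + 6
49 = 8*6 + 1
6 = 6*1 + 0
gcd = 1, so the inverse exists. Back-substitute:
1 = 49 − 8·6
1 = −8·104 + 17·49
1 = 17·881 − 144·104
1 = −144·8033 + 1313·881
1 = 1313·33013 − 5396·8033
1 = −5396·1097462 + 179381·33013
So 33013·179381 ≡ 1 (mod 1097462).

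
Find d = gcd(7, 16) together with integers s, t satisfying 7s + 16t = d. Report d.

Apply Euclid's algorithm to 16 and 7:
16 = 2·7 + 2
7 = 3·2 + 1
2 = 2·1 + 0
gcd(7, 16) = 1.
Express as a combination:
1 = 7 − 3·2
1 = −3·16 + 7·7
So 1 = (-3)·16 + (7)·7.

1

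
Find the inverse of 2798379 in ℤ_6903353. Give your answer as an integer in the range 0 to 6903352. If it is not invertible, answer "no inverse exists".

gcd(6903353, 2798379) by repeated division:
6903353 = 2*2798379 + 1306595
2798379 = 2*1306595 + 185189
1306595 = 7*185189 + 10272
185189 = 18*10272 + 293
10272 = 35*293 + 17
293 = 17*17 + 4
17 = 4*4 + 1
4 = 4*1 + 0
The gcd is 1. Working backward:
1 = 17 − 4·4
1 = −4·293 + 69·17
1 = 69·10272 − 2419·293
1 = −2419·185189 + 43611·10272
1 = 43611·1306595 − 307696·185189
1 = −307696·2798379 + 659003·1306595
1 = 659003·6903353 − 1625702·2798379
So 2798379·(-1625702) ≡ 1 (mod 6903353), and -1625702 ≡ 5277651 (mod 6903353).

5277651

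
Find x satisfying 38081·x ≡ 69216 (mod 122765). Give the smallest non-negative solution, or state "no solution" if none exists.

First find gcd(38081, 122765):
122765 = 3·38081 + 8522
38081 = 4·8522 + 3993
8522 = 2·3993 + 536
3993 = 7·536 + 241
536 = 2·241 + 54
241 = 4·54 + 25
54 = 2·25 + 4
25 = 6·4 + 1
4 = 4·1 + 0
gcd = 1, so a unique solution mod 122765 exists.
Back-substitute for the Bézout coefficients:
1 = 25 − 6·4
1 = −6·54 + 13·25
1 = 13·241 − 58·54
1 = −58·536 + 129·241
1 = 129·3993 − 961·536
1 = −961·8522 + 2051·3993
1 = 2051·38081 − 9165·8522
1 = −9165·122765 + 29546·38081
So 38081·(29546) ≡ 1 (mod 122765), giving 38081⁻¹ ≡ 29546.
x ≡ 38081⁻¹·69216 ≡ 29546·69216 ≡ 36566 (mod 122765).

36566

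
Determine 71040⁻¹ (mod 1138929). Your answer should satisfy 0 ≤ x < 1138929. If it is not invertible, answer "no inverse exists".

no inverse exists

Euclidean algorithm on 1138929, 71040:
1138929 = 16×71040 + 2289
71040 = 31×2289 + 81
2289 = 28×81 + 21
81 = 3×21 + 18
21 = 1×18 + 3
18 = 6×3 + 0
Since gcd = 3 > 1, 71040 is not a unit mod 1138929.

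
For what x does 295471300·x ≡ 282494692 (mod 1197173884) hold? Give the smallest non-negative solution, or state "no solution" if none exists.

First find gcd(295471300, 1197173884):
1197173884 = 4·295471300 + 15288684
295471300 = 19·15288684 + 4986304
15288684 = 3·4986304 + 329772
4986304 = 15·329772 + 39724
329772 = 8·39724 + 11980
39724 = 3·11980 + 3784
11980 = 3·3784 + 628
3784 = 6·628 + 16
628 = 39·16 + 4
16 = 4·4 + 0
gcd = 4 and 4 | 282494692, so solutions exist. Divide through by 4: 73867825x ≡ 70623673 (mod 299293471).
Now find 73867825⁻¹ mod 299293471:
299293471 = 4×73867825 + 3822171
73867825 = 19×3822171 + 1246576
3822171 = 3×1246576 + 82443
1246576 = 15×82443 + 9931
82443 = 8×9931 + 2995
9931 = 3×2995 + 946
2995 = 3×946 + 157
946 = 6×157 + 4
157 = 39×4 + 1
4 = 4×1 + 0
Back-substitute:
1 = 157 − 39·4
1 = −39·946 + 235·157
1 = 235·2995 − 744·946
1 = −744·9931 + 2467·2995
1 = 2467·82443 − 20480·9931
1 = −20480·1246576 + 309667·82443
1 = 309667·3822171 − 949481·1246576
1 = −949481·73867825 + 18349806·3822171
1 = 18349806·299293471 − 74348705·73867825
So 73867825·(-74348705) ≡ 1 (mod 299293471), i.e. 73867825⁻¹ ≡ 224944766.
Then x ≡ 224944766·70623673 ≡ 286092029 (mod 299293471); the smallest non-negative solution is x = 286092029.

286092029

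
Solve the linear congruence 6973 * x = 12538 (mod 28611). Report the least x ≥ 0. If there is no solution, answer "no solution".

21100

First find gcd(6973, 28611):
28611 = 4×6973 + 719
6973 = 9×719 + 502
719 = 1×502 + 217
502 = 2×217 + 68
217 = 3×68 + 13
68 = 5×13 + 3
13 = 4×3 + 1
3 = 3×1 + 0
gcd = 1, so a unique solution mod 28611 exists.
Back-substitute for the Bézout coefficients:
1 = 13 − 4·3
1 = −4·68 + 21·13
1 = 21·217 − 67·68
1 = −67·502 + 155·217
1 = 155·719 − 222·502
1 = −222·6973 + 2153·719
1 = 2153·28611 − 8834·6973
So 6973·(-8834) ≡ 1 (mod 28611), giving 6973⁻¹ ≡ 19777.
x ≡ 6973⁻¹·12538 ≡ 19777·12538 ≡ 21100 (mod 28611).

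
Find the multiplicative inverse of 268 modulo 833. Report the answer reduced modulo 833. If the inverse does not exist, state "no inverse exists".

718

gcd(833, 268) by repeated division:
833 = 3·268 + 29
268 = 9·29 + 7
29 = 4·7 + 1
7 = 7·1 + 0
Since gcd(268, 833) = 1, back-substitute to write 1 as a combination:
1 = 29 − 4·7
1 = −4·268 + 37·29
1 = 37·833 − 115·268
Hence 268⁻¹ ≡ -115 ≡ 718 (mod 833).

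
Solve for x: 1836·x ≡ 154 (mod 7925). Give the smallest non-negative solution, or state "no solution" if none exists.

First find gcd(1836, 7925):
7925 = 4·1836 + 581
1836 = 3·581 + 93
581 = 6·93 + 23
93 = 4·23 + 1
23 = 23·1 + 0
gcd = 1, so a unique solution mod 7925 exists.
Back-substitute for the Bézout coefficients:
1 = 93 − 4·23
1 = −4·581 + 25·93
1 = 25·1836 − 79·581
1 = −79·7925 + 341·1836
So 1836·(341) ≡ 1 (mod 7925), giving 1836⁻¹ ≡ 341.
x ≡ 1836⁻¹·154 ≡ 341·154 ≡ 4964 (mod 7925).

4964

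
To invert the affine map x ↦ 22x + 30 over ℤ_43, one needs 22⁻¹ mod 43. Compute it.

2

Extended Euclidean algorithm:
43 = 1*22 + 21
22 = 1*21 + 1
21 = 21*1 + 0
The gcd is 1. Working backward:
1 = 22 − 21
1 = −43 + 2·22
So 22·2 ≡ 1 (mod 43).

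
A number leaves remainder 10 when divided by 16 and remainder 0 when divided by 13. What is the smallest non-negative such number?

26

Write x = 10 + 16·k. Then 16·k ≡ 0 − 10 ≡ 3 (mod 13).
Need 16⁻¹ mod 13. Extended Euclid on (13, 3):
13 = 4×3 + 1
3 = 3×1 + 0
Back-substitute:
1 = 13 − 4·3
16⁻¹ ≡ 9 (mod 13), so k ≡ 9·3 ≡ 1 (mod 13).
x = 10 + 16·1 = 26.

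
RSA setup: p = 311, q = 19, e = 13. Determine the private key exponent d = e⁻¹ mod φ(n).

φ(n) = (p−1)(q−1) = 310·18 = 5580.
Need d with 13·d ≡ 1 (mod 5580). Apply the extended Euclidean algorithm:
5580 = 429*13 + 3
13 = 4*3 + 1
3 = 3*1 + 0
Back-substitute:
1 = 13 − 4·3
1 = −4·5580 + 1717·13
So 13·1717 ≡ 1 (mod 5580), hence d = 1717.

1717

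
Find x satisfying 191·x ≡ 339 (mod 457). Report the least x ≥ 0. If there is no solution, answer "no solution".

320

First find gcd(191, 457):
457 = 2×191 + 75
191 = 2×75 + 41
75 = 1×41 + 34
41 = 1×34 + 7
34 = 4×7 + 6
7 = 1×6 + 1
6 = 6×1 + 0
gcd = 1, so a unique solution mod 457 exists.
Back-substitute for the Bézout coefficients:
1 = 7 − 6
1 = −34 + 5·7
1 = 5·41 − 6·34
1 = −6·75 + 11·41
1 = 11·191 − 28·75
1 = −28·457 + 67·191
So 191·(67) ≡ 1 (mod 457), giving 191⁻¹ ≡ 67.
x ≡ 191⁻¹·339 ≡ 67·339 ≡ 320 (mod 457).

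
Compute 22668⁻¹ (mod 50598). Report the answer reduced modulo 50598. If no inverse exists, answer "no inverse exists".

no inverse exists

Compute gcd(22668, 50598):
50598 = 2×22668 + 5262
22668 = 4×5262 + 1620
5262 = 3×1620 + 402
1620 = 4×402 + 12
402 = 33×12 + 6
12 = 2×6 + 0
Since gcd = 6 > 1, 22668 is not a unit mod 50598.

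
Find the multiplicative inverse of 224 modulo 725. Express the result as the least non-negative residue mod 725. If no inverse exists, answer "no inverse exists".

424

gcd(725, 224) by repeated division:
725 = 3×224 + 53
224 = 4×53 + 12
53 = 4×12 + 5
12 = 2×5 + 2
5 = 2×2 + 1
2 = 2×1 + 0
Since gcd(224, 725) = 1, back-substitute to write 1 as a combination:
1 = 5 − 2·2
1 = −2·12 + 5·5
1 = 5·53 − 22·12
1 = −22·224 + 93·53
1 = 93·725 − 301·224
Thus 224·(-301) ≡ 1 (mod 725); reducing, -301 mod 725 = 424.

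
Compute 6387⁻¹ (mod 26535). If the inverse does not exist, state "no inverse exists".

Compute gcd(6387, 26535):
26535 = 4*6387 + 987
6387 = 6*987 + 465
987 = 2*465 + 57
465 = 8*57 + 9
57 = 6*9 + 3
9 = 3*3 + 0
The gcd is 3, not 1, hence no inverse exists.

no inverse exists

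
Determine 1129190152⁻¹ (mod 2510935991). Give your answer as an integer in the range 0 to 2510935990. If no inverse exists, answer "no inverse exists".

2425074184

gcd(2510935991, 1129190152) by repeated division:
2510935991 = 2×1129190152 + 252555687
1129190152 = 4×252555687 + 118967404
252555687 = 2×118967404 + 14620879
118967404 = 8×14620879 + 2000372
14620879 = 7×2000372 + 618275
2000372 = 3×618275 + 145547
618275 = 4×145547 + 36087
145547 = 4×36087 + 1199
36087 = 30×1199 + 117
1199 = 10×117 + 29
117 = 4×29 + 1
29 = 29×1 + 0
gcd = 1, so the inverse exists. Back-substitute:
1 = 117 − 4·29
1 = −4·1199 + 41·117
1 = 41·36087 − 1234·1199
1 = −1234·145547 + 4977·36087
1 = 4977·618275 − 21142·145547
1 = −21142·2000372 + 68403·618275
1 = 68403·14620879 − 499963·2000372
1 = −499963·118967404 + 4068107·14620879
1 = 4068107·252555687 − 8636177·118967404
1 = −8636177·1129190152 + 38612815·252555687
1 = 38612815·2510935991 − 85861807·1129190152
Thus 1129190152·(-85861807) ≡ 1 (mod 2510935991); reducing, -85861807 mod 2510935991 = 2425074184.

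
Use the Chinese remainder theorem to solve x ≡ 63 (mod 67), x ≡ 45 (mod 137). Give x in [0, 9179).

Write x = 63 + 67·k. Then 67·k ≡ 45 − 63 ≡ 119 (mod 137).
Need 67⁻¹ mod 137. Extended Euclid on (137, 67):
137 = 2*67 + 3
67 = 22*3 + 1
3 = 3*1 + 0
Back-substitute:
1 = 67 − 22·3
1 = −22·137 + 45·67
67⁻¹ ≡ 45 (mod 137), so k ≡ 45·119 ≡ 12 (mod 137).
x = 63 + 67·12 = 867.

867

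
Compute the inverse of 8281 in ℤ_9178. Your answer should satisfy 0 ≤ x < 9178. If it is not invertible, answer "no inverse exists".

no inverse exists

Euclidean algorithm on 9178, 8281:
9178 = 1·8281 + 897
8281 = 9·897 + 208
897 = 4·208 + 65
208 = 3·65 + 13
65 = 5·13 + 0
gcd(8281, 9178) = 13 ≠ 1, so 8281 has no multiplicative inverse modulo 9178.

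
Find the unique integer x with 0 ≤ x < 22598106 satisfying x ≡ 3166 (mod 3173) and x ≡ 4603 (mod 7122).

7475581

Write x = 3166 + 3173·k. Then 3173·k ≡ 4603 − 3166 ≡ 1437 (mod 7122).
Need 3173⁻¹ mod 7122. Extended Euclid on (7122, 3173):
7122 = 2·3173 + 776
3173 = 4·776 + 69
776 = 11·69 + 17
69 = 4·17 + 1
17 = 17·1 + 0
Back-substitute:
1 = 69 − 4·17
1 = −4·776 + 45·69
1 = 45·3173 − 184·776
1 = −184·7122 + 413·3173
3173⁻¹ ≡ 413 (mod 7122), so k ≡ 413·1437 ≡ 2355 (mod 7122).
x = 3166 + 3173·2355 = 7475581.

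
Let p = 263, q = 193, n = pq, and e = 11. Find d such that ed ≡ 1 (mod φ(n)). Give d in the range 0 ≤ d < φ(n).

φ(n) = (p−1)(q−1) = 262·192 = 50304.
Need d with 11·d ≡ 1 (mod 50304). Apply the extended Euclidean algorithm:
50304 = 4573×11 + 1
11 = 11×1 + 0
Back-substitute:
1 = 50304 − 4573·11
So 11·(-4573) ≡ 1 (mod 50304), hence d ≡ -4573 ≡ 45731 (mod 50304).

45731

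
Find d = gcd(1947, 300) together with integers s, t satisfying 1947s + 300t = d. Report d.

Euclidean algorithm:
1947 = 6*300 + 147
300 = 2*147 + 6
147 = 24*6 + 3
6 = 2*3 + 0
gcd(1947, 300) = 3.
Back-substituting:
3 = 147 − 24·6
3 = −24·300 + 49·147
3 = 49·1947 − 318·300
So 3 = (49)·1947 + (-318)·300.

3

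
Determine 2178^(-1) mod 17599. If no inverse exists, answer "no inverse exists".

gcd(17599, 2178) by repeated division:
17599 = 8·2178 + 175
2178 = 12·175 + 78
175 = 2·78 + 19
78 = 4·19 + 2
19 = 9·2 + 1
2 = 2·1 + 0
gcd = 1, so the inverse exists. Back-substitute:
1 = 19 − 9·2
1 = −9·78 + 37·19
1 = 37·175 − 83·78
1 = −83·2178 + 1033·175
1 = 1033·17599 − 8347·2178
So 2178·(-8347) ≡ 1 (mod 17599), and -8347 ≡ 9252 (mod 17599).

9252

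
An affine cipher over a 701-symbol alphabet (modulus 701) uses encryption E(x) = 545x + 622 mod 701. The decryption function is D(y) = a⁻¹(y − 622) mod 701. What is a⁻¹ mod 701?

Extended Euclidean algorithm:
701 = 1·545 + 156
545 = 3·156 + 77
156 = 2·77 + 2
77 = 38·2 + 1
2 = 2·1 + 0
The gcd is 1. Working backward:
1 = 77 − 38·2
1 = −38·156 + 77·77
1 = 77·545 − 269·156
1 = −269·701 + 346·545
So 545·346 ≡ 1 (mod 701).

346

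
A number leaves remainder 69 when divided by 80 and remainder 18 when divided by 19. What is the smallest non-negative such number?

949

Write x = 69 + 80·k. Then 80·k ≡ 18 − 69 ≡ 6 (mod 19).
Need 80⁻¹ mod 19. Extended Euclid on (19, 4):
19 = 4·4 + 3
4 = 1·3 + 1
3 = 3·1 + 0
Back-substitute:
1 = 4 − 3
1 = −19 + 5·4
80⁻¹ ≡ 5 (mod 19), so k ≡ 5·6 ≡ 11 (mod 19).
x = 69 + 80·11 = 949.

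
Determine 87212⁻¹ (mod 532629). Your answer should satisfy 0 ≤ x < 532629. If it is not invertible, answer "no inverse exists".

353606

Extended Euclidean algorithm:
532629 = 6·87212 + 9357
87212 = 9·9357 + 2999
9357 = 3·2999 + 360
2999 = 8·360 + 119
360 = 3·119 + 3
119 = 39·3 + 2
3 = 1·2 + 1
2 = 2·1 + 0
The gcd is 1. Working backward:
1 = 3 − 2
1 = −119 + 40·3
1 = 40·360 − 121·119
1 = −121·2999 + 1008·360
1 = 1008·9357 − 3145·2999
1 = −3145·87212 + 29313·9357
1 = 29313·532629 − 179023·87212
Thus 87212·(-179023) ≡ 1 (mod 532629); reducing, -179023 mod 532629 = 353606.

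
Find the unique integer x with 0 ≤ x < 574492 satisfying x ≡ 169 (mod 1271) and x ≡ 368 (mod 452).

Write x = 169 + 1271·k. Then 1271·k ≡ 368 − 169 ≡ 199 (mod 452).
Need 1271⁻¹ mod 452. Extended Euclid on (452, 367):
452 = 1·367 + 85
367 = 4·85 + 27
85 = 3·27 + 4
27 = 6·4 + 3
4 = 1·3 + 1
3 = 3·1 + 0
Back-substitute:
1 = 4 − 3
1 = −27 + 7·4
1 = 7·85 − 22·27
1 = −22·367 + 95·85
1 = 95·452 − 117·367
1271⁻¹ ≡ 335 (mod 452), so k ≡ 335·199 ≡ 221 (mod 452).
x = 169 + 1271·221 = 281060.

281060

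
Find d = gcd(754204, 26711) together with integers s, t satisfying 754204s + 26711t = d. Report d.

1

Apply Euclid's algorithm to 754204 and 26711:
754204 = 28·26711 + 6296
26711 = 4·6296 + 1527
6296 = 4·1527 + 188
1527 = 8·188 + 23
188 = 8·23 + 4
23 = 5·4 + 3
4 = 1·3 + 1
3 = 3·1 + 0
gcd(754204, 26711) = 1.
Express as a combination:
1 = 4 − 3
1 = −23 + 6·4
1 = 6·188 − 49·23
1 = −49·1527 + 398·188
1 = 398·6296 − 1641·1527
1 = −1641·26711 + 6962·6296
1 = 6962·754204 − 196577·26711
So 1 = (6962)·754204 + (-196577)·26711.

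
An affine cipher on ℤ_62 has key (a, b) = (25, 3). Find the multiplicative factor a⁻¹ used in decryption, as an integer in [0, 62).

gcd(62, 25) by repeated division:
62 = 2×25 + 12
25 = 2×12 + 1
12 = 12×1 + 0
Since gcd(25, 62) = 1, back-substitute to write 1 as a combination:
1 = 25 − 2·12
1 = −2·62 + 5·25
So 25·5 ≡ 1 (mod 62).

5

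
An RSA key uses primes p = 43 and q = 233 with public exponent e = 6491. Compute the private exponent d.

φ(n) = (p−1)(q−1) = 42·232 = 9744.
Need d with 6491·d ≡ 1 (mod 9744). Apply the extended Euclidean algorithm:
9744 = 1×6491 + 3253
6491 = 1×3253 + 3238
3253 = 1×3238 + 15
3238 = 215×15 + 13
15 = 1×13 + 2
13 = 6×2 + 1
2 = 2×1 + 0
Back-substitute:
1 = 13 − 6·2
1 = −6·15 + 7·13
1 = 7·3238 − 1511·15
1 = −1511·3253 + 1518·3238
1 = 1518·6491 − 3029·3253
1 = −3029·9744 + 4547·6491
So 6491·4547 ≡ 1 (mod 9744), hence d = 4547.

4547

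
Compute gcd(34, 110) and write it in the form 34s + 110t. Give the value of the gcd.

Euclidean algorithm:
110 = 3*34 + 8
34 = 4*8 + 2
8 = 4*2 + 0
gcd(34, 110) = 2.
Express as a combination:
2 = 34 − 4·8
2 = −4·110 + 13·34
So 2 = (-4)·110 + (13)·34.

2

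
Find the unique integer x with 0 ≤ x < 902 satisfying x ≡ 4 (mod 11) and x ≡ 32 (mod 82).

114

Write x = 4 + 11·k. Then 11·k ≡ 32 − 4 ≡ 28 (mod 82).
Need 11⁻¹ mod 82. Extended Euclid on (82, 11):
82 = 7*11 + 5
11 = 2*5 + 1
5 = 5*1 + 0
Back-substitute:
1 = 11 − 2·5
1 = −2·82 + 15·11
11⁻¹ ≡ 15 (mod 82), so k ≡ 15·28 ≡ 10 (mod 82).
x = 4 + 11·10 = 114.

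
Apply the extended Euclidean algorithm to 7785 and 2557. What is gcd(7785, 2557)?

1

Repeated division:
7785 = 3·2557 + 114
2557 = 22·114 + 49
114 = 2·49 + 16
49 = 3·16 + 1
16 = 16·1 + 0
gcd(7785, 2557) = 1.
Express as a combination:
1 = 49 − 3·16
1 = −3·114 + 7·49
1 = 7·2557 − 157·114
1 = −157·7785 + 478·2557
So 1 = (-157)·7785 + (478)·2557.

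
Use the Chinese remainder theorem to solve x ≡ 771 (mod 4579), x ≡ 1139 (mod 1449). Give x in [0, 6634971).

3897500

Write x = 771 + 4579·k. Then 4579·k ≡ 1139 − 771 ≡ 368 (mod 1449).
Need 4579⁻¹ mod 1449. Extended Euclid on (1449, 232):
1449 = 6×232 + 57
232 = 4×57 + 4
57 = 14×4 + 1
4 = 4×1 + 0
Back-substitute:
1 = 57 − 14·4
1 = −14·232 + 57·57
1 = 57·1449 − 356·232
4579⁻¹ ≡ 1093 (mod 1449), so k ≡ 1093·368 ≡ 851 (mod 1449).
x = 771 + 4579·851 = 3897500.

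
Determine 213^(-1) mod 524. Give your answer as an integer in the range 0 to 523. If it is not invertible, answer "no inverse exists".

Apply the Euclidean algorithm to 524 and 213:
524 = 2*213 + 98
213 = 2*98 + 17
98 = 5*17 + 13
17 = 1*13 + 4
13 = 3*4 + 1
4 = 4*1 + 0
The gcd is 1. Working backward:
1 = 13 − 3·4
1 = −3·17 + 4·13
1 = 4·98 − 23·17
1 = −23·213 + 50·98
1 = 50·524 − 123·213
Thus 213·(-123) ≡ 1 (mod 524); reducing, -123 mod 524 = 401.

401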